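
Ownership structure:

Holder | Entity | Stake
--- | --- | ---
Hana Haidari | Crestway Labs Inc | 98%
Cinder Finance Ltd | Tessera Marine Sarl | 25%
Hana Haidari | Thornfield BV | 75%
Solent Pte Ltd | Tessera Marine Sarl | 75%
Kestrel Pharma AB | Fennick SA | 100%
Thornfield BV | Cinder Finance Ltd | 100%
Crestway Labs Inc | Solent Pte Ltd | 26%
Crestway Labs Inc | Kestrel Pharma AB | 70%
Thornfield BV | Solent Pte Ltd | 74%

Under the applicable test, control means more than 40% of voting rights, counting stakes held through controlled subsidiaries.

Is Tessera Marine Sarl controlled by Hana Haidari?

Hana holds 75% of Thornfield, so Hana controls Thornfield.
Thornfield holds 100% of Cinder, so Hana controls Cinder.
Hana holds 98% of Crestway, so Hana controls Crestway.
Crestway and Thornfield together hold 26% + 74% = 100% of Solent, so Hana controls Solent.
Cinder and Solent together hold 25% + 75% = 100% of Tessera, so Hana controls Tessera.

Yes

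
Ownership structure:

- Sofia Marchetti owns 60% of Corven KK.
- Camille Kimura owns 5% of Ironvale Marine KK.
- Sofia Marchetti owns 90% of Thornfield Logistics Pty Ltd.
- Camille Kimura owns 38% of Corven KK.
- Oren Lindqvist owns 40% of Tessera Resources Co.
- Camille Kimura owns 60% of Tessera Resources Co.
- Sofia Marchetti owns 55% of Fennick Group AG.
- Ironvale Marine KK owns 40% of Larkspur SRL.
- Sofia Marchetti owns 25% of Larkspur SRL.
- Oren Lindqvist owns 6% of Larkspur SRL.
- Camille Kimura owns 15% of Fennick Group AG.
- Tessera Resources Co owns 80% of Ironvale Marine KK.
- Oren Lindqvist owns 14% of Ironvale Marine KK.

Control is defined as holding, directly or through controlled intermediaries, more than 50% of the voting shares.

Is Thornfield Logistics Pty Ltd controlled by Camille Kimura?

Camille holds 60% of Tessera, so Camille controls Tessera.
Tessera and Camille together hold 80% + 5% = 85% of Ironvale, so Camille controls Ironvale.
Neither Camille nor any entity Camille controls holds any voting interest in Thornfield.
So Camille does not control Thornfield.

No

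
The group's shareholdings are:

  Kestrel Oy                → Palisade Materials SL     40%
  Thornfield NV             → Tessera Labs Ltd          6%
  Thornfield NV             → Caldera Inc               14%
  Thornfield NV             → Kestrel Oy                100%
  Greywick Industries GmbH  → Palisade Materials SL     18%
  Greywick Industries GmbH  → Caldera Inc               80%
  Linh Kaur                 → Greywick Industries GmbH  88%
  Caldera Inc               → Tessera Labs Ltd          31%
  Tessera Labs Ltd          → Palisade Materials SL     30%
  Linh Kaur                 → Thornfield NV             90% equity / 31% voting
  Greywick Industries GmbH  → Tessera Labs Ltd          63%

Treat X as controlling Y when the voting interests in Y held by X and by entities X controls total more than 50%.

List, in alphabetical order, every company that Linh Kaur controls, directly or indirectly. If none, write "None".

Caldera Inc, Greywick Industries GmbH, Tessera Labs Ltd

Linh holds 88% of Greywick, so Linh controls Greywick.
Greywick holds 80% of Caldera, so Linh controls Caldera.
Greywick and Caldera together hold 63% + 31% = 94% of Tessera, so Linh controls Tessera.
No other company's threshold is met.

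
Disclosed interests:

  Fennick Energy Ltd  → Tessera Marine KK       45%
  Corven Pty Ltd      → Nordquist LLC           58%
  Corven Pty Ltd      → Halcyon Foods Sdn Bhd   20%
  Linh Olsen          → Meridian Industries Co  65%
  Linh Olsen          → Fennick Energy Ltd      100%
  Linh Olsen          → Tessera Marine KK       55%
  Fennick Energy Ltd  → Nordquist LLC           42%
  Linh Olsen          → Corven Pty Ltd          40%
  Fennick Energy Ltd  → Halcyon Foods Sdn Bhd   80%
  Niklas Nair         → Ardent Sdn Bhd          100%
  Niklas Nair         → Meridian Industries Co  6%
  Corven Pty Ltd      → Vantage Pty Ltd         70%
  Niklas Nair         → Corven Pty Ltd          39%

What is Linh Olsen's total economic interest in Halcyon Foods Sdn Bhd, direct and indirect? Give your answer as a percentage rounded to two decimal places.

88.00%

Linh reaches Halcyon along 2 paths.
Via Corven: 40% × 20% = 8%.
Via Fennick: 100% × 80% = 80%.
Total: 8% + 80% = 88%.
Rounded: 88.00%.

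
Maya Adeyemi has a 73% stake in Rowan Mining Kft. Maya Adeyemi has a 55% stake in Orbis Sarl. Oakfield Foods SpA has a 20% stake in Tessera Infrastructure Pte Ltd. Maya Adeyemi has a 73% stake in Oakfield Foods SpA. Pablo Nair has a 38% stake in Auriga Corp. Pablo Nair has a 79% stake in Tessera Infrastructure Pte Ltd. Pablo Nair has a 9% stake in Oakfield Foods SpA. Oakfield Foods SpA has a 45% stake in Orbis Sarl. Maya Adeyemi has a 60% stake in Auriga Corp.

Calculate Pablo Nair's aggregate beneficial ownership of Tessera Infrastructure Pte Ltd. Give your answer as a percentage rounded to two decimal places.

Pablo reaches Tessera along 2 paths.
Direct stake: 79% = 79%.
Via Oakfield: 9% × 20% = 1.8%.
Total: 79% + 1.8% = 80.8%.
Rounded: 80.80%.

80.80%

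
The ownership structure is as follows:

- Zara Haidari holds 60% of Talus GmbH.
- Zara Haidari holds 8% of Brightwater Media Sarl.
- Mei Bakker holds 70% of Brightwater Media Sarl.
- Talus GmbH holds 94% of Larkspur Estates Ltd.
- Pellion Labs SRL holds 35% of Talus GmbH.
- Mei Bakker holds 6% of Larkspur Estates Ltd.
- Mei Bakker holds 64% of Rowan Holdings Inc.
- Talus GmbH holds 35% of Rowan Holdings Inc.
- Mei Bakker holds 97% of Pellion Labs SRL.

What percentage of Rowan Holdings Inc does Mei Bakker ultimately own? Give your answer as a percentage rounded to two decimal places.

Mei reaches Rowan along 2 paths.
Direct stake: 64% = 64%.
Via Pellion → Talus: 97% × 35% × 35% = 11.8825%.
Total: 64% + 11.8825% = 75.8825%.
Rounded: 75.88%.

75.88%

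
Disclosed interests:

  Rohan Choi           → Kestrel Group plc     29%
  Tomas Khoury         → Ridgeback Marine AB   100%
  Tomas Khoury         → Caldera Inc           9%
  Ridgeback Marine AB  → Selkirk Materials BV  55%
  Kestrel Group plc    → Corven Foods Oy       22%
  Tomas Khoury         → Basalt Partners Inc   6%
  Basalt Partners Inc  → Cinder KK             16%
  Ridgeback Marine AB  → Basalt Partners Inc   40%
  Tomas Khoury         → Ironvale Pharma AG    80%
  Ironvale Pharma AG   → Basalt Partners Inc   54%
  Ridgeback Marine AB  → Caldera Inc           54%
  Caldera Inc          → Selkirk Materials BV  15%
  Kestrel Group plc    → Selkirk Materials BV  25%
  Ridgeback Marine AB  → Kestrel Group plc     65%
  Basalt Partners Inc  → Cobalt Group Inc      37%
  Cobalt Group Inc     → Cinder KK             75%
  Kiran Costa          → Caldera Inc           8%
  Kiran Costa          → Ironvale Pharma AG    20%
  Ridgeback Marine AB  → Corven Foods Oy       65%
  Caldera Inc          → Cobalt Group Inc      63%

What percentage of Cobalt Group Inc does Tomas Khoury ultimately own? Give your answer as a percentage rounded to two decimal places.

72.69%

Tomas reaches Cobalt along 5 paths.
Via Ridgeback → Caldera: 100% × 54% × 63% = 34.02%.
Via Caldera: 9% × 63% = 5.67%.
Via Ironvale → Basalt: 80% × 54% × 37% = 15.984%.
Via Basalt: 6% × 37% = 2.22%.
Via Ridgeback → Basalt: 100% × 40% × 37% = 14.8%.
Total: 34.02% + 5.67% + 15.984% + 2.22% + 14.8% = 72.694%.
Rounded: 72.69%.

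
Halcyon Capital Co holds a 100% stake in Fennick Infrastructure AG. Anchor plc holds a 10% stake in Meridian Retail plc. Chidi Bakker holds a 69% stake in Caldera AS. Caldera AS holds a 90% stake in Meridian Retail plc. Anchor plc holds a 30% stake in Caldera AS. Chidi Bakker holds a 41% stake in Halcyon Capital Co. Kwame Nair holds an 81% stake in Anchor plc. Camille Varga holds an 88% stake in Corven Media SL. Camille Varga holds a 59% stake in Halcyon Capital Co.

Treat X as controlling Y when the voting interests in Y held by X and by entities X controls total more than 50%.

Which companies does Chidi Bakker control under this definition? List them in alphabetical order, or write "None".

Chidi holds 69% of Caldera, so Chidi controls Caldera.
Caldera holds 90% of Meridian, so Chidi controls Meridian.
No other company's threshold is met.

Caldera AS, Meridian Retail plc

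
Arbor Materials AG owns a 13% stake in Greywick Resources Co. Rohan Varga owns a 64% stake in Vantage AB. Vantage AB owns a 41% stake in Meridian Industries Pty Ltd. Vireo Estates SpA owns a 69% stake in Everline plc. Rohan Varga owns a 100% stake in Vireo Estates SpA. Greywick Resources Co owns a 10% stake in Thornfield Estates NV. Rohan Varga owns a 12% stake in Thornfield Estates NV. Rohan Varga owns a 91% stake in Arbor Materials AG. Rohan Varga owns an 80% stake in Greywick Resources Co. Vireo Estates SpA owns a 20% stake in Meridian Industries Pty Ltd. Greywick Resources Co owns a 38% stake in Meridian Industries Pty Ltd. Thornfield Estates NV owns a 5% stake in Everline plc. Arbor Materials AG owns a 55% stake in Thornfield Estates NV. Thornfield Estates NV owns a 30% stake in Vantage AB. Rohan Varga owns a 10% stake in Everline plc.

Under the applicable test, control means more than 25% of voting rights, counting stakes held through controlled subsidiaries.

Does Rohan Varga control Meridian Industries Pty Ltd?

Rohan holds 100% of Vireo, so Rohan controls Vireo.
Rohan holds 91% of Arbor, so Rohan controls Arbor.
Rohan and Arbor together hold 80% + 13% = 93% of Greywick, so Rohan controls Greywick.
Rohan and Arbor and Greywick together hold 12% + 55% + 10% = 77% of Thornfield, so Rohan controls Thornfield.
Thornfield and Rohan together hold 30% + 64% = 94% of Vantage, so Rohan controls Vantage.
Vantage and Vireo and Greywick together hold 41% + 20% + 38% = 99% of Meridian, so Rohan controls Meridian.

Yes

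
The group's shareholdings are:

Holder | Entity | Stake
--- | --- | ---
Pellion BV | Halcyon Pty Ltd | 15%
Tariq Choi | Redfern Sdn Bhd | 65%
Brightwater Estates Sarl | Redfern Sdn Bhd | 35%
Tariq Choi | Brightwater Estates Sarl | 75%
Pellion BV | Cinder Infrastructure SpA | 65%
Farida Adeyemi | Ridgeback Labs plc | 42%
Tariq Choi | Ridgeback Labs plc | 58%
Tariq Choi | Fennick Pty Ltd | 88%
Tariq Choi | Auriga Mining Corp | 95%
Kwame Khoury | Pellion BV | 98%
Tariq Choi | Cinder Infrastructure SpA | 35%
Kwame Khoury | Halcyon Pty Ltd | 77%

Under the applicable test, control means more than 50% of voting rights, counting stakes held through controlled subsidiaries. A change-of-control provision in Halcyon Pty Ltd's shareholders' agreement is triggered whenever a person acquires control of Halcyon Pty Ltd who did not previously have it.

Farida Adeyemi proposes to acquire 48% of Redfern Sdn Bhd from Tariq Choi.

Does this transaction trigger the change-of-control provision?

No

The purchase adds only to Farida's holdings (Tariq's stake shrinks), so Farida is the only person who could newly come to control Halcyon.
Farida's largest direct stake is 42% in Ridgeback, which does not meet the threshold, so Farida controls no company.
Neither Farida nor any entity Farida controls holds any voting interest in Halcyon.
So before the transaction, Farida does not control Halcyon.
After the purchase, Farida holds 48% of Redfern directly, and Tariq's stake falls to 17%.
Farida's side now holds 48% of Redfern, not > 50%, so Farida still does not control Redfern.
After the transaction, neither Farida nor any entity Farida controls holds a voting interest in Halcyon, so Farida still does not control it.
No new person acquires control, so the clause is not triggered.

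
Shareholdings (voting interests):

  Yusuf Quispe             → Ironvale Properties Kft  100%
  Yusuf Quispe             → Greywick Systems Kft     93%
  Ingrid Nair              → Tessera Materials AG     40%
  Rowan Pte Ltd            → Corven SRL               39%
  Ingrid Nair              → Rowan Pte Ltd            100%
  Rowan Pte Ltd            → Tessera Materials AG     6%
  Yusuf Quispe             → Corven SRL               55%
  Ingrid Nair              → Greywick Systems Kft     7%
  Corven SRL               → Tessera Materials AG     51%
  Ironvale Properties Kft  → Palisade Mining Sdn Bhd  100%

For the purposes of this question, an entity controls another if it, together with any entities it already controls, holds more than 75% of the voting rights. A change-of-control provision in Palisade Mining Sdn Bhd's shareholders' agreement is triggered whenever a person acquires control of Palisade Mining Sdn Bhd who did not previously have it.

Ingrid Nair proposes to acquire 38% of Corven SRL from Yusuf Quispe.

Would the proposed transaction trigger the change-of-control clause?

No

The purchase adds only to Ingrid's holdings (Yusuf's stake shrinks), so Ingrid is the only person who could newly come to control Palisade.
Ingrid holds 100% of Rowan, so Ingrid controls Rowan.
Neither Ingrid nor any entity Ingrid controls holds any voting interest in Palisade.
So before the transaction, Ingrid does not control Palisade.
After the purchase, Ingrid holds 38% of Corven directly, and Yusuf's stake falls to 17%.
Rowan and Ingrid together hold 39% + 38% = 77% of Corven, so Ingrid controls Corven.
Ingrid and Corven and Rowan together hold 40% + 51% + 6% = 97% of Tessera, so Ingrid controls Tessera.
After the transaction, neither Ingrid nor any entity Ingrid controls holds a voting interest in Palisade, so Ingrid still does not control it.
No new person acquires control, so the clause is not triggered.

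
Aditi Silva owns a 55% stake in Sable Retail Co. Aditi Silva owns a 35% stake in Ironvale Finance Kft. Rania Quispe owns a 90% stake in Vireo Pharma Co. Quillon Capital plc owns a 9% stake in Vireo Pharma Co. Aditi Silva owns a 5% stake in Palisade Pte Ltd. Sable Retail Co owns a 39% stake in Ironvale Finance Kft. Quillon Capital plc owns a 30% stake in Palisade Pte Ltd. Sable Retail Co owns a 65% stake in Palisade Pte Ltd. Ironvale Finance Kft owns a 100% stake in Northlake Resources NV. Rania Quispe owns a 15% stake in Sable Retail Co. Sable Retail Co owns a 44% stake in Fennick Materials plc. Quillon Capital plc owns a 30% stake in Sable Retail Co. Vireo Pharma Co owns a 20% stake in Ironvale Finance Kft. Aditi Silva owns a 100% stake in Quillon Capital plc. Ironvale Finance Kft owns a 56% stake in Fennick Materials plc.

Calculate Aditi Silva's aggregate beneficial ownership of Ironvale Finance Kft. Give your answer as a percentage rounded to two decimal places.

69.95%

Aditi reaches Ironvale along 4 paths.
Direct stake: 35% = 35%.
Via Quillon → Vireo: 100% × 9% × 20% = 1.8%.
Via Sable: 55% × 39% = 21.45%.
Via Quillon → Sable: 100% × 30% × 39% = 11.7%.
Total: 35% + 1.8% + 21.45% + 11.7% = 69.95%.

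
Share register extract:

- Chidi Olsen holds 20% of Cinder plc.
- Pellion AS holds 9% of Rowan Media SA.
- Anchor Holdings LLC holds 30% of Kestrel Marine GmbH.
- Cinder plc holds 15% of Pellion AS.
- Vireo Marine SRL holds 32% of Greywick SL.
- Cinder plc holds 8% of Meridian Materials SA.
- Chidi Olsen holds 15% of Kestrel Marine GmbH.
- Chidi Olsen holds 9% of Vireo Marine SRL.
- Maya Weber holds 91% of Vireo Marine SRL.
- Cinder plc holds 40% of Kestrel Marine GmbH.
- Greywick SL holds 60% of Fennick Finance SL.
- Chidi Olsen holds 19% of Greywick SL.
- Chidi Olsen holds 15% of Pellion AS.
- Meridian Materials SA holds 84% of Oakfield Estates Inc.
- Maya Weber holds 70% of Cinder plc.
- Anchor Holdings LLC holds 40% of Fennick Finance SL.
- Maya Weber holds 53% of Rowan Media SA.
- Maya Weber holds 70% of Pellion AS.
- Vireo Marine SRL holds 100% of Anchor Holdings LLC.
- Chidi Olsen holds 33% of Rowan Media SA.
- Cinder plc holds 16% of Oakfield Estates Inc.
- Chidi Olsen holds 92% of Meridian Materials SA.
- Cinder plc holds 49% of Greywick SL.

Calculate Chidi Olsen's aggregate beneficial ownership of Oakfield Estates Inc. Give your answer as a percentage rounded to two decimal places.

Chidi reaches Oakfield along 3 paths.
Via Cinder: 20% × 16% = 3.2%.
Via Cinder → Meridian: 20% × 8% × 84% = 1.344%.
Via Meridian: 92% × 84% = 77.28%.
Total: 3.2% + 1.344% + 77.28% = 81.824%.
Rounded: 81.82%.

81.82%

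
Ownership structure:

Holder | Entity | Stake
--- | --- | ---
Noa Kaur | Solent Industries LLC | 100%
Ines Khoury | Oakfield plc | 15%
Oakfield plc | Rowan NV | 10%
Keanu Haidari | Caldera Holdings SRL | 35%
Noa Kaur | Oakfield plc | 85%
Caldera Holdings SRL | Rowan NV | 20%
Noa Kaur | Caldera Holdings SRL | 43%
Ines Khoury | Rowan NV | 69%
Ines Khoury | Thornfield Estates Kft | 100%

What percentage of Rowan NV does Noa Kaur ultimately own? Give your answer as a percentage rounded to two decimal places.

17.10%

Noa reaches Rowan along 2 paths.
Via Caldera: 43% × 20% = 8.6%.
Via Oakfield: 85% × 10% = 8.5%.
Total: 8.6% + 8.5% = 17.1%.
Rounded: 17.10%.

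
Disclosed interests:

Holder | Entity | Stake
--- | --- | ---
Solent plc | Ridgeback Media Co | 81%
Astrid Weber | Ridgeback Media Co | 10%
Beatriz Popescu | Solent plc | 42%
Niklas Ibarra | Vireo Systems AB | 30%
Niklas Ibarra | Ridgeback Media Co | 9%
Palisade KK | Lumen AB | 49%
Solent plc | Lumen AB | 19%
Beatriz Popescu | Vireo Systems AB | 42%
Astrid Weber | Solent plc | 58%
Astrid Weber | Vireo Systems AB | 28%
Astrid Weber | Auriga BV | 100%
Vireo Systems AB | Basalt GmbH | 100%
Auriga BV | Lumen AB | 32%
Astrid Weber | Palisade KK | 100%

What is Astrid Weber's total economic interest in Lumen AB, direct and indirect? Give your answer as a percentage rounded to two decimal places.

92.02%

Astrid reaches Lumen along 3 paths.
Via Auriga: 100% × 32% = 32%.
Via Solent: 58% × 19% = 11.02%.
Via Palisade: 100% × 49% = 49%.
Total: 32% + 11.02% + 49% = 92.02%.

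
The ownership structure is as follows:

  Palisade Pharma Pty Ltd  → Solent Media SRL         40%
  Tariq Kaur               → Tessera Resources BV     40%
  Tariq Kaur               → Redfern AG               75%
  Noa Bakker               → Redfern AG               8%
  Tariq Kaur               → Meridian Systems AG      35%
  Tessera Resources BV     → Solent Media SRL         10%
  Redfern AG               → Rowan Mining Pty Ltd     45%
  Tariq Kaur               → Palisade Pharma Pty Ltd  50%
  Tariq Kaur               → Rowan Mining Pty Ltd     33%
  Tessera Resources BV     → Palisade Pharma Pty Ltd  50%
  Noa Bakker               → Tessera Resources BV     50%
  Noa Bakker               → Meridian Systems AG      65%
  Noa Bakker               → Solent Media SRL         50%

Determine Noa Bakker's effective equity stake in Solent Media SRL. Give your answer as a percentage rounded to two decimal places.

Noa reaches Solent along 3 paths.
Direct stake: 50% = 50%.
Via Tessera → Palisade: 50% × 50% × 40% = 10%.
Via Tessera: 50% × 10% = 5%.
Total: 50% + 10% + 5% = 65%.
Rounded: 65.00%.

65.00%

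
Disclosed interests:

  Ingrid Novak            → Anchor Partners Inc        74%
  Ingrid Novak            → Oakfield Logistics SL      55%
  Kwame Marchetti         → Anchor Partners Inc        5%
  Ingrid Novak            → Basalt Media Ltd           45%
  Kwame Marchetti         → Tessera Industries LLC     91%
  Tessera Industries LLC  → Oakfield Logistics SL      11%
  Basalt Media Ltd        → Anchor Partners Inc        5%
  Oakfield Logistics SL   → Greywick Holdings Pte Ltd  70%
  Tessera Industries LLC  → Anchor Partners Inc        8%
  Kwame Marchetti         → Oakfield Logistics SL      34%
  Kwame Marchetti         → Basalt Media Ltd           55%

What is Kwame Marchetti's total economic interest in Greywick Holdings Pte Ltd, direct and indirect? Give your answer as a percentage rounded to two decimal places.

30.81%

Kwame reaches Greywick along 2 paths.
Via Tessera → Oakfield: 91% × 11% × 70% = 7.007%.
Via Oakfield: 34% × 70% = 23.8%.
Total: 7.007% + 23.8% = 30.807%.
Rounded: 30.81%.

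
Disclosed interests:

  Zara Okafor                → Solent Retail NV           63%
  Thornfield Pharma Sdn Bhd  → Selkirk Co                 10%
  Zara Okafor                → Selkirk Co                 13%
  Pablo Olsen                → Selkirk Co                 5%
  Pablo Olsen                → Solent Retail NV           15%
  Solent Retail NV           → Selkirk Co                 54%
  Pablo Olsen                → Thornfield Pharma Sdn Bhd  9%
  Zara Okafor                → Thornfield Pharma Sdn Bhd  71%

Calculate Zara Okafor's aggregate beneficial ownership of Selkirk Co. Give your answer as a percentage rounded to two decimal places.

Zara reaches Selkirk along 3 paths.
Direct stake: 13% = 13%.
Via Solent: 63% × 54% = 34.02%.
Via Thornfield: 71% × 10% = 7.1%.
Total: 13% + 34.02% + 7.1% = 54.12%.

54.12%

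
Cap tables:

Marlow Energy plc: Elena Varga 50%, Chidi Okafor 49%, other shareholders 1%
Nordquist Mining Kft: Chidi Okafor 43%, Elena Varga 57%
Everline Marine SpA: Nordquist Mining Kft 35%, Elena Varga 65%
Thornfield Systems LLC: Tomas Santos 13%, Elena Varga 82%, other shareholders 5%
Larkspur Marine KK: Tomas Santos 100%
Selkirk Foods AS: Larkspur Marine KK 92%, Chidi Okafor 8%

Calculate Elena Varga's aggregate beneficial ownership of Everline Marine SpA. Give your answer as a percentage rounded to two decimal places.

Elena reaches Everline along 2 paths.
Via Nordquist: 57% × 35% = 19.95%.
Direct stake: 65% = 65%.
Total: 19.95% + 65% = 84.95%.

84.95%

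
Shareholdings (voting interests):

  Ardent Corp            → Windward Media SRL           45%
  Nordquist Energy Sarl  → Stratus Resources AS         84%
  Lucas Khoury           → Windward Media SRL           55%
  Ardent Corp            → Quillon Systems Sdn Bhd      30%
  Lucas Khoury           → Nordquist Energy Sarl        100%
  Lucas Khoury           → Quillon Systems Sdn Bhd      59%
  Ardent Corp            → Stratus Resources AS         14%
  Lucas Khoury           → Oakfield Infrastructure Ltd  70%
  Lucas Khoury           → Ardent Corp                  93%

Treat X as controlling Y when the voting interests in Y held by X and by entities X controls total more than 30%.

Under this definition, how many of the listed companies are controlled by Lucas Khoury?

6

Lucas holds 70% of Oakfield, so Lucas controls Oakfield.
Lucas holds 100% of Nordquist, so Lucas controls Nordquist.
Lucas holds 93% of Ardent, so Lucas controls Ardent.
Lucas and Ardent together hold 55% + 45% = 100% of Windward, so Lucas controls Windward.
Lucas and Ardent together hold 59% + 30% = 89% of Quillon, so Lucas controls Quillon.
Nordquist and Ardent together hold 84% + 14% = 98% of Stratus, so Lucas controls Stratus.
Lucas controls 6 companies.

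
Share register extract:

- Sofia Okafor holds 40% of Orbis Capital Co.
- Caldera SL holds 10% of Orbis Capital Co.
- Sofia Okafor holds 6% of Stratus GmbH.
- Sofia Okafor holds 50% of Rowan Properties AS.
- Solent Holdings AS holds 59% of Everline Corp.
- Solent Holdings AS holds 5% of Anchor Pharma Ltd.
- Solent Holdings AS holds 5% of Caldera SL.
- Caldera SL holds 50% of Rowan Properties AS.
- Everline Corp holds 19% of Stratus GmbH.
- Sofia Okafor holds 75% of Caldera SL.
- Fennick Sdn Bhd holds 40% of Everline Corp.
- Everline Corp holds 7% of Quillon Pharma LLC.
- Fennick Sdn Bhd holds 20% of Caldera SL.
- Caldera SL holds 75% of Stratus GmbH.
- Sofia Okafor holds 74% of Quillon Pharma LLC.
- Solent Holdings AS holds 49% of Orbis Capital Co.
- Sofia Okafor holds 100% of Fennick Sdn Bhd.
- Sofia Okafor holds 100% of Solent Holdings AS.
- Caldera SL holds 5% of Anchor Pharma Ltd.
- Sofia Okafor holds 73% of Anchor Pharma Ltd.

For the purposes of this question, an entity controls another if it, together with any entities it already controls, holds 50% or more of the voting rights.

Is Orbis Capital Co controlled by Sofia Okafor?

Yes

Sofia holds 100% of Fennick, so Sofia controls Fennick.
Sofia holds 100% of Solent, so Sofia controls Solent.
Fennick and Solent and Sofia together hold 20% + 5% + 75% = 100% of Caldera, so Sofia controls Caldera.
Solent and Sofia and Caldera together hold 49% + 40% + 10% = 99% of Orbis, so Sofia controls Orbis.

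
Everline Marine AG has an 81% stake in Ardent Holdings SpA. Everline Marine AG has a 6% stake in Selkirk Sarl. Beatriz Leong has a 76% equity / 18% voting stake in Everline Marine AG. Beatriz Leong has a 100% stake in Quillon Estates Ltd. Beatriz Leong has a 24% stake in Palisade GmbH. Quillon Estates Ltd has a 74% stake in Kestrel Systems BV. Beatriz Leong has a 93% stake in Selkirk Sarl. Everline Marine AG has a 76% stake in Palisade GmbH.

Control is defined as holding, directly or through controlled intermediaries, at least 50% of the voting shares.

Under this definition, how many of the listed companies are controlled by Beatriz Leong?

Beatriz holds 100% of Quillon, so Beatriz controls Quillon.
Beatriz holds 93% of Selkirk, so Beatriz controls Selkirk.
Quillon holds 74% of Kestrel, so Beatriz controls Kestrel.
No other company's threshold is met.
Beatriz controls 3 companies.

3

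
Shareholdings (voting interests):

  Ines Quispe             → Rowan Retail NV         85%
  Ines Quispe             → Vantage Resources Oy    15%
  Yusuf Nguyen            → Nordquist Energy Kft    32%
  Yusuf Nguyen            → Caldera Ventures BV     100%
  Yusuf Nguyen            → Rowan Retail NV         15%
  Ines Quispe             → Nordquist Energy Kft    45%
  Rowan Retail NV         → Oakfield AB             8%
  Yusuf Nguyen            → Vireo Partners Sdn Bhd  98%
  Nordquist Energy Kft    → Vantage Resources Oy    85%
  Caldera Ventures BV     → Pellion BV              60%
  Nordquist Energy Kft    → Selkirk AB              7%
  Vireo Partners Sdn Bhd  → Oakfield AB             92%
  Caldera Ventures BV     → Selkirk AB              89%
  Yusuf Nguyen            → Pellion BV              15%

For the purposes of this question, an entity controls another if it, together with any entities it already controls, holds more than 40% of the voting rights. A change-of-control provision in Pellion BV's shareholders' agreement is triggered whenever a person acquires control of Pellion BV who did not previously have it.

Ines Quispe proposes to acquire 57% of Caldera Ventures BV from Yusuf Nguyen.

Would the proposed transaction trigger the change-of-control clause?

Yes

The purchase adds only to Ines's holdings (Yusuf's stake shrinks), so Ines is the only person who could newly come to control Pellion.
Ines holds 85% of Rowan, so Ines controls Rowan.
Ines holds 45% of Nordquist, so Ines controls Nordquist.
Nordquist and Ines together hold 85% + 15% = 100% of Vantage, so Ines controls Vantage.
Neither Ines nor any entity Ines controls holds any voting interest in Pellion.
So before the transaction, Ines does not control Pellion.
After the purchase, Ines holds 57% of Caldera directly, and Yusuf's stake falls to 43%.
Ines holds 57% of Caldera, so Ines controls Caldera.
Caldera holds 60% of Pellion, so Ines controls Pellion.
Ines did not control Pellion before and does after, so the clause is triggered.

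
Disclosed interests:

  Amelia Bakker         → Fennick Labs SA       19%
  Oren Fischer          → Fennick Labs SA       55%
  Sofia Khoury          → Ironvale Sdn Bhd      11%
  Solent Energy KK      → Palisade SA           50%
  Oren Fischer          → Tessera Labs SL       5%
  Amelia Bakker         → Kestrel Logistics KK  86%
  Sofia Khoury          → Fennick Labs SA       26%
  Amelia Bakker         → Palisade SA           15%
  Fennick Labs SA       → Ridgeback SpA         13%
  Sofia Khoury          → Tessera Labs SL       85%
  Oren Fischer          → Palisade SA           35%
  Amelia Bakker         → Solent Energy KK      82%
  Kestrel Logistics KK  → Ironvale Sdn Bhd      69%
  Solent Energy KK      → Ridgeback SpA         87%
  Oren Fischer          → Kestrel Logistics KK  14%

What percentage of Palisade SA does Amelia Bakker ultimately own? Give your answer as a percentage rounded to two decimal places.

56.00%

Amelia reaches Palisade along 2 paths.
Via Solent: 82% × 50% = 41%.
Direct stake: 15% = 15%.
Total: 41% + 15% = 56%.
Rounded: 56.00%.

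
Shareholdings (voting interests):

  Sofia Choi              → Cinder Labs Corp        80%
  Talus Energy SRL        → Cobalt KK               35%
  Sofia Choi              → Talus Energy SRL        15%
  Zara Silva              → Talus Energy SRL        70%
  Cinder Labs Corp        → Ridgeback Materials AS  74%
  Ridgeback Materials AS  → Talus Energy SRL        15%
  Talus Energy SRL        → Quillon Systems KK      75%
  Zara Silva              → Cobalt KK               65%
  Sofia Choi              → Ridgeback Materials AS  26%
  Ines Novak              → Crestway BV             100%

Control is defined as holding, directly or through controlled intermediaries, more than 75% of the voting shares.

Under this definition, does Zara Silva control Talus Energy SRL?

Zara's largest direct stake is 70% in Talus, which does not meet the threshold, so Zara controls no company.
In Talus, Zara's side holds only 70%, not > 75%.
So Zara does not control Talus.

No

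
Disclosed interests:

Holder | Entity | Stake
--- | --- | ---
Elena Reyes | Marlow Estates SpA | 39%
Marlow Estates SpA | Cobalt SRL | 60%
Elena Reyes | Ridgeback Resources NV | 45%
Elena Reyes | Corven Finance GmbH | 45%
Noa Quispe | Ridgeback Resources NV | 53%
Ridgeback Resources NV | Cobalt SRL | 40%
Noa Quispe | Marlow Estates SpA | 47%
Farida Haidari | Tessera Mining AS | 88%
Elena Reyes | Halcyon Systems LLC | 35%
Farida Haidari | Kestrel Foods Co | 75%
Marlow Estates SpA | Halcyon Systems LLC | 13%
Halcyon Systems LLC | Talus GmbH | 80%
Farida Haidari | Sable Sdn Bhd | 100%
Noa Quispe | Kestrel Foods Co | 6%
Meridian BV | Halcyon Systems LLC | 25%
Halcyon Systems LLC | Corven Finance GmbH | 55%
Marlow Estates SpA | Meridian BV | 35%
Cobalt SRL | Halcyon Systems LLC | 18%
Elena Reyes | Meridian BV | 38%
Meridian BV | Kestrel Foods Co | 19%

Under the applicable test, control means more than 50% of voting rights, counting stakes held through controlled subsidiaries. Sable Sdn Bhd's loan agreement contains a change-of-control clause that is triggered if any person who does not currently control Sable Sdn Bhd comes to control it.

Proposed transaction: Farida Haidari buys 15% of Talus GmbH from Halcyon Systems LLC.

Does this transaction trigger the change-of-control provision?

The purchase adds only to Farida's holdings (Halcyon's stake shrinks), so Farida is the only person who could newly come to control Sable.
Farida holds 100% of Sable, so Farida controls Sable.
So Farida already controls Sable before the transaction.
After the purchase, Farida holds 15% of Talus directly, and Halcyon's stake falls to 65%.
Farida controlled Sable already, so this is not a new person acquiring control; every other person's position is unchanged or reduced.
No new person acquires control, so the clause is not triggered.

No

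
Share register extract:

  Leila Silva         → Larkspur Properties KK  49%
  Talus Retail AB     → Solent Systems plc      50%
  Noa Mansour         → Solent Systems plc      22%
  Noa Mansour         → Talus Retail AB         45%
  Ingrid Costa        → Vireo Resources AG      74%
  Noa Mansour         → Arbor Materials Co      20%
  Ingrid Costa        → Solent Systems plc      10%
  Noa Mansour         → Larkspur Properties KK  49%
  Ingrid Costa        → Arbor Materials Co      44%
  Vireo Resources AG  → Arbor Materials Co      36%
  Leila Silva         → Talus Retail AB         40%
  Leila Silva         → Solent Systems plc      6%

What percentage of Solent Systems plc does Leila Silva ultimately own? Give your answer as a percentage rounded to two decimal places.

26.00%

Leila reaches Solent along 2 paths.
Via Talus: 40% × 50% = 20%.
Direct stake: 6% = 6%.
Total: 20% + 6% = 26%.
Rounded: 26.00%.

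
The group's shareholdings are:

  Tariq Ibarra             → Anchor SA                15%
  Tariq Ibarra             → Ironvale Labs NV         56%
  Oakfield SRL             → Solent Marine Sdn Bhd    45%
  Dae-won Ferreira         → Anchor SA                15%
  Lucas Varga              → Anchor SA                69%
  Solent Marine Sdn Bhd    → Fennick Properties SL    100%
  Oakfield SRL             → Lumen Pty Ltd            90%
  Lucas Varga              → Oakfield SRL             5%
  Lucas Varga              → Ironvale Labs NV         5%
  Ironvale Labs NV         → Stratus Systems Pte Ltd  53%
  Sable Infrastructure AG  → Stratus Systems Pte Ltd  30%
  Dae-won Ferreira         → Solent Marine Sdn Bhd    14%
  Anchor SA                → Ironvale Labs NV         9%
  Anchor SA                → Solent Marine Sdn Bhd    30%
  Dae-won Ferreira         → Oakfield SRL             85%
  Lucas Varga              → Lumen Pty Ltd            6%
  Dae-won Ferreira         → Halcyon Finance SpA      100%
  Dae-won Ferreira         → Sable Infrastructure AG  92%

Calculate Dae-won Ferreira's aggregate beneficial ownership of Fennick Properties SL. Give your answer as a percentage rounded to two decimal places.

56.75%

Dae-won reaches Fennick along 3 paths.
Via Anchor → Solent: 15% × 30% × 100% = 4.5%.
Via Solent: 14% × 100% = 14%.
Via Oakfield → Solent: 85% × 45% × 100% = 38.25%.
Total: 4.5% + 14% + 38.25% = 56.75%.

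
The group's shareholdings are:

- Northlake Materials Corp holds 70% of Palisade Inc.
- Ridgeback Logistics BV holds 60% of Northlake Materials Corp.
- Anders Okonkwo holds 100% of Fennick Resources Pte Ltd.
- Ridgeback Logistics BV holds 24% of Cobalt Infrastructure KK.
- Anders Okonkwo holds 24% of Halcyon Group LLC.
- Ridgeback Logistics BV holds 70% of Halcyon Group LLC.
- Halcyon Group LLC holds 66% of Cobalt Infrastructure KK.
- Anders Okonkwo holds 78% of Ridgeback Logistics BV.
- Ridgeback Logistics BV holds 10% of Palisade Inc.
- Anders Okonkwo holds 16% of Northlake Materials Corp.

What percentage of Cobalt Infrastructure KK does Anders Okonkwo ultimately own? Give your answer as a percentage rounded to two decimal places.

70.60%

Anders reaches Cobalt along 3 paths.
Via Halcyon: 24% × 66% = 15.84%.
Via Ridgeback → Halcyon: 78% × 70% × 66% = 36.036%.
Via Ridgeback: 78% × 24% = 18.72%.
Total: 15.84% + 36.036% + 18.72% = 70.596%.
Rounded: 70.60%.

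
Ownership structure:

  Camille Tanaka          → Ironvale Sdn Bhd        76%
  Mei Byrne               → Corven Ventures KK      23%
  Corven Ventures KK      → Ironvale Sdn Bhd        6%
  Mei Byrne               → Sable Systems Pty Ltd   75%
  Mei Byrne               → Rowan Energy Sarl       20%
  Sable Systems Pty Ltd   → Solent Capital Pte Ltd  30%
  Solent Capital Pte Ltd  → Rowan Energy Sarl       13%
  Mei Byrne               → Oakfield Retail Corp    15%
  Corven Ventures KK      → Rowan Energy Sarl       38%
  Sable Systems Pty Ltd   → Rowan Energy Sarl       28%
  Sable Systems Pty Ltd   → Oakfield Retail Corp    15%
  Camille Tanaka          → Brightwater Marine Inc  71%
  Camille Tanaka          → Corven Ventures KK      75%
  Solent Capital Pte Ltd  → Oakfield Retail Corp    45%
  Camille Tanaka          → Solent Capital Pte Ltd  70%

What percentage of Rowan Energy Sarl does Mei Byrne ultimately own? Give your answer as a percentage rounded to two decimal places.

Mei reaches Rowan along 4 paths.
Via Sable → Solent: 75% × 30% × 13% = 2.925%.
Direct stake: 20% = 20%.
Via Corven: 23% × 38% = 8.74%.
Via Sable: 75% × 28% = 21%.
Total: 2.925% + 20% + 8.74% + 21% = 52.665%.
Rounded: 52.67%.

52.67%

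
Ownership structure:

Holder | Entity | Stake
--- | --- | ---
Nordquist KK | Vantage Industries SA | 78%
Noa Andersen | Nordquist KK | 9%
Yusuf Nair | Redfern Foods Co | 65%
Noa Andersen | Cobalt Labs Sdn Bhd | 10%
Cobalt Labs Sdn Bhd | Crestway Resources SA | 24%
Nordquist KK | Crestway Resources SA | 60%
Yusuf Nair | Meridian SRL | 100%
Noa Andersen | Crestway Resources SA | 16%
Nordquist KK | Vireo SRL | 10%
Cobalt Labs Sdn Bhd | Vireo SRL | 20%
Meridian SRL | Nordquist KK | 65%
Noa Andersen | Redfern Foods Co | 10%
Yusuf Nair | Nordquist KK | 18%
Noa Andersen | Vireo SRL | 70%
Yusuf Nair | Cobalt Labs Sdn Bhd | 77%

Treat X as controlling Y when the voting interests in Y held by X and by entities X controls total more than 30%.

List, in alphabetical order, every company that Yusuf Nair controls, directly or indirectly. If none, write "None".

Yusuf holds 100% of Meridian, so Yusuf controls Meridian.
Yusuf and Meridian together hold 18% + 65% = 83% of Nordquist, so Yusuf controls Nordquist.
Yusuf holds 77% of Cobalt, so Yusuf controls Cobalt.
Yusuf holds 65% of Redfern, so Yusuf controls Redfern.
Cobalt and Nordquist together hold 24% + 60% = 84% of Crestway, so Yusuf controls Crestway.
Nordquist holds 78% of Vantage, so Yusuf controls Vantage.
No other company's threshold is met.

Cobalt Labs Sdn Bhd, Crestway Resources SA, Meridian SRL, Nordquist KK, Redfern Foods Co, Vantage Industries SA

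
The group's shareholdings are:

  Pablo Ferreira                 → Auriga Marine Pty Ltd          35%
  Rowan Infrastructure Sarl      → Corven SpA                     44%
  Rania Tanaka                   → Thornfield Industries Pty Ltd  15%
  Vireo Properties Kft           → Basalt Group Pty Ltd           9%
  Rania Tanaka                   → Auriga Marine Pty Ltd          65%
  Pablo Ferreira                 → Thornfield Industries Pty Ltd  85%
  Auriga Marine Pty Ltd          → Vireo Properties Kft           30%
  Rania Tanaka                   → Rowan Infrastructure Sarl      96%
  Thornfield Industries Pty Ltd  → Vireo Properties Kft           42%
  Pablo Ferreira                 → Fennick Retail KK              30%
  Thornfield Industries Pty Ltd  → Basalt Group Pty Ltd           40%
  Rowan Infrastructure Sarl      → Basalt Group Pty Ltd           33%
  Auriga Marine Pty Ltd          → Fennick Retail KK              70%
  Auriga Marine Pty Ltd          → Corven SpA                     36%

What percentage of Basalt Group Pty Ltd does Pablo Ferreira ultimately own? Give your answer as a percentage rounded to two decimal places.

38.16%

Pablo reaches Basalt along 3 paths.
Via Thornfield → Vireo: 85% × 42% × 9% = 3.213%.
Via Auriga → Vireo: 35% × 30% × 9% = 0.945%.
Via Thornfield: 85% × 40% = 34%.
Total: 3.213% + 0.945% + 34% = 38.158%.
Rounded: 38.16%.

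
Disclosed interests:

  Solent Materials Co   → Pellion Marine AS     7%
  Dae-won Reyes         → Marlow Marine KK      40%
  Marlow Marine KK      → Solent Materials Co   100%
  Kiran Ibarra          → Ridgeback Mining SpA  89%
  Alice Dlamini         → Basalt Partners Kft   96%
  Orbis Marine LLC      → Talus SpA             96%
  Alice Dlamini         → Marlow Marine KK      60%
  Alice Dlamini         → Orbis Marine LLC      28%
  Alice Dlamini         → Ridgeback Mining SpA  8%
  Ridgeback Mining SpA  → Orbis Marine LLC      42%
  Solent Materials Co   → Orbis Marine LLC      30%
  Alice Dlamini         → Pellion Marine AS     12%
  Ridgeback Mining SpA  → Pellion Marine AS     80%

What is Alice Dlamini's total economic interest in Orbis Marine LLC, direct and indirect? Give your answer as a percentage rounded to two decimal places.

49.36%

Alice reaches Orbis along 3 paths.
Via Marlow → Solent: 60% × 100% × 30% = 18%.
Via Ridgeback: 8% × 42% = 3.36%.
Direct stake: 28% = 28%.
Total: 18% + 3.36% + 28% = 49.36%.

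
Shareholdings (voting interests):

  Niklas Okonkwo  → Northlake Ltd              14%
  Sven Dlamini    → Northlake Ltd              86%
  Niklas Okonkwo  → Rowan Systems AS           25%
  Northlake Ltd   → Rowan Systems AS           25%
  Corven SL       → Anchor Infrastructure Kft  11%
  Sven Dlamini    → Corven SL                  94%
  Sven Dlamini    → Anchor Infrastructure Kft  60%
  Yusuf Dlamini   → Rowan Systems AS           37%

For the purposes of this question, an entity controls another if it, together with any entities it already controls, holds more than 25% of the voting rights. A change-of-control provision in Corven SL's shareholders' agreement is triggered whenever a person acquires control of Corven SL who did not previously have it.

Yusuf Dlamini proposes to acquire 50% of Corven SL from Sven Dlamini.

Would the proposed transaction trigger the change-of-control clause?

The purchase adds only to Yusuf's holdings (Sven's stake shrinks), so Yusuf is the only person who could newly come to control Corven.
Yusuf holds 37% of Rowan, so Yusuf controls Rowan.
Neither Yusuf nor any entity Yusuf controls holds any voting interest in Corven.
So before the transaction, Yusuf does not control Corven.
After the purchase, Yusuf holds 50% of Corven directly, and Sven's stake falls to 44%.
Yusuf holds 50% of Corven, so Yusuf controls Corven.
Yusuf did not control Corven before and does after, so the clause is triggered.

Yes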